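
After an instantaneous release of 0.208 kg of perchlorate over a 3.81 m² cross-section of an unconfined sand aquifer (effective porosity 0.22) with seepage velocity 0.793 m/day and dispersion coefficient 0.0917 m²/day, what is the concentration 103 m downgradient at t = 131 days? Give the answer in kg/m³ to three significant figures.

0.0199 kg/m³

For an instantaneous plane source, C(x,t) = M/(n_e·A·√(4πDt)) · exp(−(x−vt)²/(4Dt)), with n_e·A the pore (flow) area.
Plume center vt = 0.793 × 131 = 103.883 m, so the well at 103 m is 0.883 m upgradient of the peak.
√(4πDt) = 12.29 m, giving peak height M/(n_e·A·√(4πDt)) = 0.208/(0.22 × 3.81 × 12.29) = 0.02019 kg/m³.
(x−vt)²/(4Dt) = (-0.883)²/(4 × 0.0917 × 131) = 0.01623; exp(−0.01623) = 0.9839.
C = 0.02019 × 0.9839 = 0.0199 kg/m³.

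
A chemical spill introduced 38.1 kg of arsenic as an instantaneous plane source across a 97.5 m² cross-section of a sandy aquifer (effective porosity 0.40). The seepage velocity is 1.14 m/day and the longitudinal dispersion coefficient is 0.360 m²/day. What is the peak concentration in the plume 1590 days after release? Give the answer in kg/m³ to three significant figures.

0.0115 kg/m³

The peak of an instantaneous 1D plume sits at x = vt; there the Gaussian factor is 1 and C_max = M/(n_e·A·√(4πDt)), where n_e·A is the pore area the mass is dissolved in.
√(4πDt) = √(4π × 0.360 × 1590) = 84.81 m, so C_max = 38.1/(0.40 × 97.5 × 84.81) = 0.0115 kg/m³.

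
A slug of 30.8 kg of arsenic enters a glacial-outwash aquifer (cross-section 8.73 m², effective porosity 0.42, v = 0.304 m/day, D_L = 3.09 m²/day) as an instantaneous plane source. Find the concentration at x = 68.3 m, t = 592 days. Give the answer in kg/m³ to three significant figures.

For an instantaneous plane source, C(x,t) = M/(n_e·A·√(4πDt)) · exp(−(x−vt)²/(4Dt)), with n_e·A the pore (flow) area.
Plume center vt = 0.304 × 592 = 179.968 m, so the well at 68.3 m is 111.668 m upgradient of the peak.
√(4πDt) = 151.6 m, giving peak height M/(n_e·A·√(4πDt)) = 30.8/(0.42 × 8.73 × 151.6) = 0.05541 kg/m³.
(x−vt)²/(4Dt) = (-111.668)²/(4 × 3.09 × 592) = 1.704; exp(−1.704) = 0.1820.
C = 0.05541 × 0.1820 = 0.0101 kg/m³.

0.0101 kg/m³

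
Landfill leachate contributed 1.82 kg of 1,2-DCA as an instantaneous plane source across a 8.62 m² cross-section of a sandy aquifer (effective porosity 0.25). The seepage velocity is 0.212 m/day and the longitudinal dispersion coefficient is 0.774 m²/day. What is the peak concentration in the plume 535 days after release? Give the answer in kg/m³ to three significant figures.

0.0117 kg/m³

The peak of an instantaneous 1D plume sits at x = vt; there the Gaussian factor is 1 and C_max = M/(n_e·A·√(4πDt)), where n_e·A is the pore area the mass is dissolved in.
√(4πDt) = √(4π × 0.774 × 535) = 72.14 m, so C_max = 1.82/(0.25 × 8.62 × 72.14) = 0.0117 kg/m³.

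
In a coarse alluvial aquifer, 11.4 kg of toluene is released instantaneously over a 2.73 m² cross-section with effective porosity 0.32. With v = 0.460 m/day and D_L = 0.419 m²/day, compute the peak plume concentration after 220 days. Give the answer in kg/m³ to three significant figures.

0.383 kg/m³

The peak of an instantaneous 1D plume sits at x = vt; there the Gaussian factor is 1 and C_max = M/(n_e·A·√(4πDt)), where n_e·A is the pore area the mass is dissolved in.
√(4πDt) = √(4π × 0.419 × 220) = 34.03 m, so C_max = 11.4/(0.32 × 2.73 × 34.03) = 0.383 kg/m³.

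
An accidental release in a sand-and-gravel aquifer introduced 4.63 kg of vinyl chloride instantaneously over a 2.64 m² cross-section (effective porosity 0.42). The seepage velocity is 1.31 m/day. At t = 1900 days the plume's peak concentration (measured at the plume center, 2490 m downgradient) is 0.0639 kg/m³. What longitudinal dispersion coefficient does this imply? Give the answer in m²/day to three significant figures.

At the plume center C_max = M/(n_e·A·√(4πDt)), so D = M²/(4πt·(n_e·A·C_max)²).
n_e·A·C_max = 0.42 × 2.64 × 0.0639 = 0.07085 kg/m.
D = 4.63²/(4π × 1900 × 0.07085²) = 0.179 m²/day.

0.179 m²/day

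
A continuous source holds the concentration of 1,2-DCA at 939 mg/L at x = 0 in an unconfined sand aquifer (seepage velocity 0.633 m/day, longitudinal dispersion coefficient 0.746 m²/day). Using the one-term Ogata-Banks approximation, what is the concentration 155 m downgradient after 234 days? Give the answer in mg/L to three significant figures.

335 mg/L

For a continuous step input, C/C₀ ≈ ½·erfc((x−vt)/(2√(Dt))).
vt = 0.633 × 234 = 148.122 m and 2√(Dt) = 2√(0.746 × 234) = 26.42 m.
Argument (x−vt)/(2√(Dt)) = (155 − 148.122)/26.42 = 0.2603; ½·erfc(0.2603) = 0.3564.
C = 939 × 0.3564 = 335 mg/L.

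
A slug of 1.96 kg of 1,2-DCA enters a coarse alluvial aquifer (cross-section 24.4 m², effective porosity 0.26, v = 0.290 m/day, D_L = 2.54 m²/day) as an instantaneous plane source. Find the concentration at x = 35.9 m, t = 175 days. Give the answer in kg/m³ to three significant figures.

For an instantaneous plane source, C(x,t) = M/(n_e·A·√(4πDt)) · exp(−(x−vt)²/(4Dt)), with n_e·A the pore (flow) area.
Plume center vt = 0.290 × 175 = 50.75 m, so the well at 35.9 m is 14.85 m upgradient of the peak.
√(4πDt) = 74.74 m, giving peak height M/(n_e·A·√(4πDt)) = 1.96/(0.26 × 24.4 × 74.74) = 0.004134 kg/m³.
(x−vt)²/(4Dt) = (-14.85)²/(4 × 2.54 × 175) = 0.1240; exp(−0.1240) = 0.8834.
C = 0.004134 × 0.8834 = 0.00365 kg/m³.

0.00365 kg/m³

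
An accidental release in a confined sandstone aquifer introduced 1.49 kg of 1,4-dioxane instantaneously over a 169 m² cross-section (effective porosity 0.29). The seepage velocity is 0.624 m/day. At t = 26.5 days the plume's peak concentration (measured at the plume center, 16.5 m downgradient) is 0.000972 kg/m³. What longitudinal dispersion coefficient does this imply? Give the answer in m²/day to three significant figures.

At the plume center C_max = M/(n_e·A·√(4πDt)), so D = M²/(4πt·(n_e·A·C_max)²).
n_e·A·C_max = 0.29 × 169 × 0.000972 = 0.04764 kg/m.
D = 1.49²/(4π × 26.5 × 0.04764²) = 2.94 m²/day.

2.94 m²/day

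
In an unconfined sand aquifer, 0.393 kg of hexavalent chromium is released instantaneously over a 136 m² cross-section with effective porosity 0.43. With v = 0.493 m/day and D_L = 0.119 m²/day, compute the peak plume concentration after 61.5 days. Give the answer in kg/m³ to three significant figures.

The peak of an instantaneous 1D plume sits at x = vt; there the Gaussian factor is 1 and C_max = M/(n_e·A·√(4πDt)), where n_e·A is the pore area the mass is dissolved in.
√(4πDt) = √(4π × 0.119 × 61.5) = 9.590 m, so C_max = 0.393/(0.43 × 136 × 9.590) = 0.000701 kg/m³.

0.000701 kg/m³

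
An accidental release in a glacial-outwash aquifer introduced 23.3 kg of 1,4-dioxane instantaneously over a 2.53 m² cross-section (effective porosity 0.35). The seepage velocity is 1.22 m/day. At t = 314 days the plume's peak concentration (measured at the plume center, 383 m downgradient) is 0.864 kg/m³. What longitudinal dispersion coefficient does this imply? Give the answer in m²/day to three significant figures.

0.235 m²/day

At the plume center C_max = M/(n_e·A·√(4πDt)), so D = M²/(4πt·(n_e·A·C_max)²).
n_e·A·C_max = 0.35 × 2.53 × 0.864 = 0.7651 kg/m.
D = 23.3²/(4π × 314 × 0.7651²) = 0.235 m²/day.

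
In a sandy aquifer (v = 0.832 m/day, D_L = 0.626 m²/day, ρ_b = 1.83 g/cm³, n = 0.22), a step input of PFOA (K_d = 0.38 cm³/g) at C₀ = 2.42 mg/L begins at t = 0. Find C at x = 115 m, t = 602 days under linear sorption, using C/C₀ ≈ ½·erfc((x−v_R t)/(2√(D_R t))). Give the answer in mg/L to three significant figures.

Retardation factor R = 1 + ρ_b·K_d/n = 1 + 1.83 × 0.38/0.22 = 4.161.
Sorption retards both mechanisms: v_R = v/R = 0.2000 m/day, D_R = D/R = 0.1504 m²/day.
v_R·t = 0.2000 × 602 = 120.4 m; 2√(D_R t) = 19.03 m; argument = (115 − 120.4)/19.03 = -0.2838.
C = C₀ × ½·erfc(-0.2838) = 2.42 × 0.6559 = 1.59 mg/L.

1.59 mg/L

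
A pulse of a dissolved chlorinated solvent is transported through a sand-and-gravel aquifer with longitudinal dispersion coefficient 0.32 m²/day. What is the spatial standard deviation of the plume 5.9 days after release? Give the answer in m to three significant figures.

Dispersive spreading gives a Gaussian with σ² = 2Dt; advection only shifts the center.
σ = √(2 × 0.32 × 5.9) = 1.94 m.

1.94 m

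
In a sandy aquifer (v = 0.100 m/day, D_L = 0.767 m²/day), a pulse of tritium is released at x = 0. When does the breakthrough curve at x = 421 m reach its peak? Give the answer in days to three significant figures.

4130 days

For the 1D instantaneous-source solution, setting ∂C/∂t = 0 at fixed x gives v²t² + 2Dt − x² = 0, so t = (√(D² + v²x²) − D)/v².
√(D² + v²x²) = √(0.767² + 0.100² × 421²) = 42.11; v² = 0.01.
t = (42.11 − 0.767)/0.01 = 4130 days (vs. the pure-advection estimate x/v = 4210 d).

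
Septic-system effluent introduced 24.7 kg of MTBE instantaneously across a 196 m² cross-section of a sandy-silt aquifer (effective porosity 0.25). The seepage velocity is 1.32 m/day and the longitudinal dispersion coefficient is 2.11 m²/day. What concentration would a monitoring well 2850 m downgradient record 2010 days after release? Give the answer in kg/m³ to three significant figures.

For an instantaneous plane source, C(x,t) = M/(n_e·A·√(4πDt)) · exp(−(x−vt)²/(4Dt)), with n_e·A the pore (flow) area.
Plume center vt = 1.32 × 2010 = 2653.2 m, so the well at 2850 m is 196.8 m downgradient of the peak.
√(4πDt) = 230.9 m, giving peak height M/(n_e·A·√(4πDt)) = 24.7/(0.25 × 196 × 230.9) = 0.002183 kg/m³.
(x−vt)²/(4Dt) = (196.8)²/(4 × 2.11 × 2010) = 2.283; exp(−2.283) = 0.1020.
C = 0.002183 × 0.1020 = 0.000223 kg/m³.

0.000223 kg/m³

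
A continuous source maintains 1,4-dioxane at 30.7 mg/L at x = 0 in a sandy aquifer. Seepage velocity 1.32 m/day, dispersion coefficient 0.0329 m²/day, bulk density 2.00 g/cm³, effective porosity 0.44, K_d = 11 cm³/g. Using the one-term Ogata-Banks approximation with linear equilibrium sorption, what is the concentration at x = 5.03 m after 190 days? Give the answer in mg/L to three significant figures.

Retardation factor R = 1 + ρ_b·K_d/n = 1 + 2.00 × 11/0.44 = 51.00.
Sorption retards both mechanisms: v_R = v/R = 0.02588 m/day, D_R = D/R = 0.0006451 m²/day.
v_R·t = 0.02588 × 190 = 4.9172 m; 2√(D_R t) = 0.7002 m; argument = (5.03 − 4.9172)/0.7002 = 0.1611.
C = C₀ × ½·erfc(0.1611) = 30.7 × 0.4099 = 12.6 mg/L.

12.6 mg/L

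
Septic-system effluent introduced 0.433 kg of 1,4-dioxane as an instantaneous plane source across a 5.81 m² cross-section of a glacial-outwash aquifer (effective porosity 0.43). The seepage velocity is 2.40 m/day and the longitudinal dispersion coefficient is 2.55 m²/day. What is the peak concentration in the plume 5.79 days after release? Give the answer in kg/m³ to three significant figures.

The peak of an instantaneous 1D plume sits at x = vt; there the Gaussian factor is 1 and C_max = M/(n_e·A·√(4πDt)), where n_e·A is the pore area the mass is dissolved in.
√(4πDt) = √(4π × 2.55 × 5.79) = 13.62 m, so C_max = 0.433/(0.43 × 5.81 × 13.62) = 0.0127 kg/m³.

0.0127 kg/m³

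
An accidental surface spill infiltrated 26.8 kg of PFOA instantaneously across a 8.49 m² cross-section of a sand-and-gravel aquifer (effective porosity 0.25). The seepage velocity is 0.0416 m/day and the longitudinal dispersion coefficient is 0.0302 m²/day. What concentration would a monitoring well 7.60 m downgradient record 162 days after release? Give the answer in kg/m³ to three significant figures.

For an instantaneous plane source, C(x,t) = M/(n_e·A·√(4πDt)) · exp(−(x−vt)²/(4Dt)), with n_e·A the pore (flow) area.
Plume center vt = 0.0416 × 162 = 6.7392 m, so the well at 7.60 m is 0.8608 m downgradient of the peak.
√(4πDt) = 7.841 m, giving peak height M/(n_e·A·√(4πDt)) = 26.8/(0.25 × 8.49 × 7.841) = 1.610 kg/m³.
(x−vt)²/(4Dt) = (0.8608)²/(4 × 0.0302 × 162) = 0.03786; exp(−0.03786) = 0.9628.
C = 1.610 × 0.9628 = 1.55 kg/m³.

1.55 kg/m³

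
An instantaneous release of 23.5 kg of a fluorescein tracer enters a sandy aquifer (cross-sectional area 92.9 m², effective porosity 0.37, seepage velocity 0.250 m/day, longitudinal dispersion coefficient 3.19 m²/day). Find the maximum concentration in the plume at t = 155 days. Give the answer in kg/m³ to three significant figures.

The peak of an instantaneous 1D plume sits at x = vt; there the Gaussian factor is 1 and C_max = M/(n_e·A·√(4πDt)), where n_e·A is the pore area the mass is dissolved in.
√(4πDt) = √(4π × 3.19 × 155) = 78.83 m, so C_max = 23.5/(0.37 × 92.9 × 78.83) = 0.00867 kg/m³.

0.00867 kg/m³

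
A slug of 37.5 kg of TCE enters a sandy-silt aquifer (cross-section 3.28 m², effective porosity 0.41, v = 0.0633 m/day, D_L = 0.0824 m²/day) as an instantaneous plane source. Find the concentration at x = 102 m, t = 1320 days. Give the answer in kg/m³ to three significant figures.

0.345 kg/m³

For an instantaneous plane source, C(x,t) = M/(n_e·A·√(4πDt)) · exp(−(x−vt)²/(4Dt)), with n_e·A the pore (flow) area.
Plume center vt = 0.0633 × 1320 = 83.556 m, so the well at 102 m is 18.444 m downgradient of the peak.
√(4πDt) = 36.97 m, giving peak height M/(n_e·A·√(4πDt)) = 37.5/(0.41 × 3.28 × 36.97) = 0.7543 kg/m³.
(x−vt)²/(4Dt) = (18.444)²/(4 × 0.0824 × 1320) = 0.7819; exp(−0.7819) = 0.4575.
C = 0.7543 × 0.4575 = 0.345 kg/m³.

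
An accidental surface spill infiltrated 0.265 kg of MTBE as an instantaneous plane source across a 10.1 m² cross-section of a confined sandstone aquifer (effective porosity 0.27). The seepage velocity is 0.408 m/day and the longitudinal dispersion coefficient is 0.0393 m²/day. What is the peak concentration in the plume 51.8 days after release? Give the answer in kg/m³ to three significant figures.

0.0192 kg/m³

The peak of an instantaneous 1D plume sits at x = vt; there the Gaussian factor is 1 and C_max = M/(n_e·A·√(4πDt)), where n_e·A is the pore area the mass is dissolved in.
√(4πDt) = √(4π × 0.0393 × 51.8) = 5.058 m, so C_max = 0.265/(0.27 × 10.1 × 5.058) = 0.0192 kg/m³.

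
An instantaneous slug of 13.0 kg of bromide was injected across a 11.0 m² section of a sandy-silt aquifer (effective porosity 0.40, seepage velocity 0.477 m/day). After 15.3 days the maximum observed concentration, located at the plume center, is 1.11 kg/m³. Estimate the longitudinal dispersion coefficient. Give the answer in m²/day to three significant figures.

0.0368 m²/day

At the plume center C_max = M/(n_e·A·√(4πDt)), so D = M²/(4πt·(n_e·A·C_max)²).
n_e·A·C_max = 0.40 × 11.0 × 1.11 = 4.884 kg/m.
D = 13.0²/(4π × 15.3 × 4.884²) = 0.0368 m²/day.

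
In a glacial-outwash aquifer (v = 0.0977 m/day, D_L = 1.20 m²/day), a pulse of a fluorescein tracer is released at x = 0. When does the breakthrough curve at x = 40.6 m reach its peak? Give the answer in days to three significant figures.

For the 1D instantaneous-source solution, setting ∂C/∂t = 0 at fixed x gives v²t² + 2Dt − x² = 0, so t = (√(D² + v²x²) − D)/v².
√(D² + v²x²) = √(1.20² + 0.0977² × 40.6²) = 4.144; v² = 0.00954529.
t = (4.144 − 1.20)/0.00954529 = 308 days (vs. the pure-advection estimate x/v = 416 d).

308 days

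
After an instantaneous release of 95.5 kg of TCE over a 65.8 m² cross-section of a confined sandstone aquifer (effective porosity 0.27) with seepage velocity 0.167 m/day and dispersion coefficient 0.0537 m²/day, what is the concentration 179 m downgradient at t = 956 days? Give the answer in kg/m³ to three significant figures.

For an instantaneous plane source, C(x,t) = M/(n_e·A·√(4πDt)) · exp(−(x−vt)²/(4Dt)), with n_e·A the pore (flow) area.
Plume center vt = 0.167 × 956 = 159.652 m, so the well at 179 m is 19.348 m downgradient of the peak.
√(4πDt) = 25.40 m, giving peak height M/(n_e·A·√(4πDt)) = 95.5/(0.27 × 65.8 × 25.40) = 0.2116 kg/m³.
(x−vt)²/(4Dt) = (19.348)²/(4 × 0.0537 × 956) = 1.823; exp(−1.823) = 0.1615.
C = 0.2116 × 0.1615 = 0.0342 kg/m³.

0.0342 kg/m³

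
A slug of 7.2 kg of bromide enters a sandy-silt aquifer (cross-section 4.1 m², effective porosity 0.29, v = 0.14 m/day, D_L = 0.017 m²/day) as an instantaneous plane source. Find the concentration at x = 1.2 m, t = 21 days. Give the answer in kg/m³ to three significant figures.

For an instantaneous plane source, C(x,t) = M/(n_e·A·√(4πDt)) · exp(−(x−vt)²/(4Dt)), with n_e·A the pore (flow) area.
Plume center vt = 0.14 × 21 = 2.94 m, so the well at 1.2 m is 1.74 m upgradient of the peak.
√(4πDt) = 2.118 m, giving peak height M/(n_e·A·√(4πDt)) = 7.2/(0.29 × 4.1 × 2.118) = 2.859 kg/m³.
(x−vt)²/(4Dt) = (-1.74)²/(4 × 0.017 × 21) = 2.120; exp(−2.120) = 0.1200.
C = 2.859 × 0.1200 = 0.343 kg/m³.

0.343 kg/m³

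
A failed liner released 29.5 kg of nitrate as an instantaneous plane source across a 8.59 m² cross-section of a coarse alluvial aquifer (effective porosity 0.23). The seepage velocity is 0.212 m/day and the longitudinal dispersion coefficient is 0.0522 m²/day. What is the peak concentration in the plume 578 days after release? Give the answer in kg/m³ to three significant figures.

0.767 kg/m³

The peak of an instantaneous 1D plume sits at x = vt; there the Gaussian factor is 1 and C_max = M/(n_e·A·√(4πDt)), where n_e·A is the pore area the mass is dissolved in.
√(4πDt) = √(4π × 0.0522 × 578) = 19.47 m, so C_max = 29.5/(0.23 × 8.59 × 19.47) = 0.767 kg/m³.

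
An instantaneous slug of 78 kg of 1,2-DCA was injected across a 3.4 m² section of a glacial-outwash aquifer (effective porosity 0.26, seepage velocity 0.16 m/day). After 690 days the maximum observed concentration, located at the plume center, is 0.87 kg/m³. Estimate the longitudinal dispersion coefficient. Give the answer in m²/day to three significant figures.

1.19 m²/day

At the plume center C_max = M/(n_e·A·√(4πDt)), so D = M²/(4πt·(n_e·A·C_max)²).
n_e·A·C_max = 0.26 × 3.4 × 0.87 = 0.7691 kg/m.
D = 78²/(4π × 690 × 0.7691²) = 1.19 m²/day.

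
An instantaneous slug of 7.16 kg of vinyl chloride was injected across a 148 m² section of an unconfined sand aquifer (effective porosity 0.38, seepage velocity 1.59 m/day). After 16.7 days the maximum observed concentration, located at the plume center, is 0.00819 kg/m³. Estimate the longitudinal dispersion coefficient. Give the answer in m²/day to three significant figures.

At the plume center C_max = M/(n_e·A·√(4πDt)), so D = M²/(4πt·(n_e·A·C_max)²).
n_e·A·C_max = 0.38 × 148 × 0.00819 = 0.4606 kg/m.
D = 7.16²/(4π × 16.7 × 0.4606²) = 1.15 m²/day.

1.15 m²/day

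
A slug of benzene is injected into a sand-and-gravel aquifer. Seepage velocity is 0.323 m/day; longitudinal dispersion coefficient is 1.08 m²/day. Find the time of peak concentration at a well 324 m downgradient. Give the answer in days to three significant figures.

For the 1D instantaneous-source solution, setting ∂C/∂t = 0 at fixed x gives v²t² + 2Dt − x² = 0, so t = (√(D² + v²x²) − D)/v².
√(D² + v²x²) = √(1.08² + 0.323² × 324²) = 104.7; v² = 0.104329.
t = (104.7 − 1.08)/0.104329 = 993 days (vs. the pure-advection estimate x/v = 1000 d).

993 days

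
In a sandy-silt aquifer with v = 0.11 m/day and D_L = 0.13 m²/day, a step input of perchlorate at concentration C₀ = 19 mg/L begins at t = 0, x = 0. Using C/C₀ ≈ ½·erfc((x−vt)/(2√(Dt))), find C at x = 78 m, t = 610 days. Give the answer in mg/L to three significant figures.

For a continuous step input, C/C₀ ≈ ½·erfc((x−vt)/(2√(Dt))).
vt = 0.11 × 610 = 67.1 m and 2√(Dt) = 2√(0.13 × 610) = 17.81 m.
Argument (x−vt)/(2√(Dt)) = (78 − 67.1)/17.81 = 0.6120; ½·erfc(0.6120) = 0.1934.
C = 19 × 0.1934 = 3.67 mg/L.

3.67 mg/L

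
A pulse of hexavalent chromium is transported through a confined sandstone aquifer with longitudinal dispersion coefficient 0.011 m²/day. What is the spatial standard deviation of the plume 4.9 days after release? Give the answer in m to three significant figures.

0.328 m

Dispersive spreading gives a Gaussian with σ² = 2Dt; advection only shifts the center.
σ = √(2 × 0.011 × 4.9) = 0.328 m.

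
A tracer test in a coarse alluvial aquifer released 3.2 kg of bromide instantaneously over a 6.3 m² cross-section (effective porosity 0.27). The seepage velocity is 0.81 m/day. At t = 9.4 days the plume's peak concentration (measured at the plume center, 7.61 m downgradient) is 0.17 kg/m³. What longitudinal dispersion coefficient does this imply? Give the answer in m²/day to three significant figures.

1.04 m²/day

At the plume center C_max = M/(n_e·A·√(4πDt)), so D = M²/(4πt·(n_e·A·C_max)²).
n_e·A·C_max = 0.27 × 6.3 × 0.17 = 0.2892 kg/m.
D = 3.2²/(4π × 9.4 × 0.2892²) = 1.04 m²/day.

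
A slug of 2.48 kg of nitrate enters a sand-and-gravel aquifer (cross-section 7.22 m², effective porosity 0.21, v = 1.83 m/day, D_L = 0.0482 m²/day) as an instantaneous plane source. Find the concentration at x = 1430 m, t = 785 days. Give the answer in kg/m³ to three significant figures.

0.0565 kg/m³

For an instantaneous plane source, C(x,t) = M/(n_e·A·√(4πDt)) · exp(−(x−vt)²/(4Dt)), with n_e·A the pore (flow) area.
Plume center vt = 1.83 × 785 = 1436.55 m, so the well at 1430 m is 6.55 m upgradient of the peak.
√(4πDt) = 21.81 m, giving peak height M/(n_e·A·√(4πDt)) = 2.48/(0.21 × 7.22 × 21.81) = 0.07500 kg/m³.
(x−vt)²/(4Dt) = (-6.55)²/(4 × 0.0482 × 785) = 0.2835; exp(−0.2835) = 0.7531.
C = 0.07500 × 0.7531 = 0.0565 kg/m³.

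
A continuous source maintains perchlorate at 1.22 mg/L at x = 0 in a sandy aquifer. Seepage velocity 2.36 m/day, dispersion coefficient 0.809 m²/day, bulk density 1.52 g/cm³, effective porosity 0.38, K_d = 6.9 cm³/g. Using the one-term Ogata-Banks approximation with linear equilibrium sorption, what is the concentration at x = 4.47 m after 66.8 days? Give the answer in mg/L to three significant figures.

0.859 mg/L

Retardation factor R = 1 + ρ_b·K_d/n = 1 + 1.52 × 6.9/0.38 = 28.60.
Sorption retards both mechanisms: v_R = v/R = 0.08252 m/day, D_R = D/R = 0.02829 m²/day.
v_R·t = 0.08252 × 66.8 = 5.512336 m; 2√(D_R t) = 2.749 m; argument = (4.47 − 5.512336)/2.749 = -0.3792.
C = C₀ × ½·erfc(-0.3792) = 1.22 × 0.7041 = 0.859 mg/L.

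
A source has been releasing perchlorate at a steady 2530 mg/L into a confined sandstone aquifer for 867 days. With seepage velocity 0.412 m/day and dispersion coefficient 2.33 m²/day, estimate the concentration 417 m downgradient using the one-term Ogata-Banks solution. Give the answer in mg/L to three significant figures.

439 mg/L

For a continuous step input, C/C₀ ≈ ½·erfc((x−vt)/(2√(Dt))).
vt = 0.412 × 867 = 357.204 m and 2√(Dt) = 2√(2.33 × 867) = 89.89 m.
Argument (x−vt)/(2√(Dt)) = (417 − 357.204)/89.89 = 0.6652; ½·erfc(0.6652) = 0.1734.
C = 2530 × 0.1734 = 439 mg/L.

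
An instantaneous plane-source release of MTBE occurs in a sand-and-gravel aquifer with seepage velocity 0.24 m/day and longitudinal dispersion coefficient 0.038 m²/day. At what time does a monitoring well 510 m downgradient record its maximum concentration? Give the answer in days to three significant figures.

2120 days

For the 1D instantaneous-source solution, setting ∂C/∂t = 0 at fixed x gives v²t² + 2Dt − x² = 0, so t = (√(D² + v²x²) − D)/v².
√(D² + v²x²) = √(0.038² + 0.24² × 510²) = 122.4; v² = 0.0576.
t = (122.4 − 0.038)/0.0576 = 2120 days (vs. the pure-advection estimate x/v = 2120 d).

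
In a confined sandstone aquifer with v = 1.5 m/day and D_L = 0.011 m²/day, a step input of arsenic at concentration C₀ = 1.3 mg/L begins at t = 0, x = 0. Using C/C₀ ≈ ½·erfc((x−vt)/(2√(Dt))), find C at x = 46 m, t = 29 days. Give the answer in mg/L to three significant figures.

For a continuous step input, C/C₀ ≈ ½·erfc((x−vt)/(2√(Dt))).
vt = 1.5 × 29 = 43.5 m and 2√(Dt) = 2√(0.011 × 29) = 1.130 m.
Argument (x−vt)/(2√(Dt)) = (46 − 43.5)/1.130 = 2.212; ½·erfc(2.212) = 0.0008793.
C = 1.3 × 0.0008793 = 0.00114 mg/L.

0.00114 mg/L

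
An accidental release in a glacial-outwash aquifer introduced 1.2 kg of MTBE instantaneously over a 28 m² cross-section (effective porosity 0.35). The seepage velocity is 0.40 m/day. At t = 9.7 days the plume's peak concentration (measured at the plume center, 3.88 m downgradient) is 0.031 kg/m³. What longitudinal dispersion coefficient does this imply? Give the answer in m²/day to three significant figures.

At the plume center C_max = M/(n_e·A·√(4πDt)), so D = M²/(4πt·(n_e·A·C_max)²).
n_e·A·C_max = 0.35 × 28 × 0.031 = 0.3038 kg/m.
D = 1.2²/(4π × 9.7 × 0.3038²) = 0.128 m²/day.

0.128 m²/day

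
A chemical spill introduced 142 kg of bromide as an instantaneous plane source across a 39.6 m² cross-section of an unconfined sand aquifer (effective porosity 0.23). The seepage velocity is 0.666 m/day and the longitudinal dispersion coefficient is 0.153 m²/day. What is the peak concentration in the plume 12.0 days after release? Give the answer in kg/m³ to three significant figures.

The peak of an instantaneous 1D plume sits at x = vt; there the Gaussian factor is 1 and C_max = M/(n_e·A·√(4πDt)), where n_e·A is the pore area the mass is dissolved in.
√(4πDt) = √(4π × 0.153 × 12.0) = 4.803 m, so C_max = 142/(0.23 × 39.6 × 4.803) = 3.25 kg/m³.

3.25 kg/m³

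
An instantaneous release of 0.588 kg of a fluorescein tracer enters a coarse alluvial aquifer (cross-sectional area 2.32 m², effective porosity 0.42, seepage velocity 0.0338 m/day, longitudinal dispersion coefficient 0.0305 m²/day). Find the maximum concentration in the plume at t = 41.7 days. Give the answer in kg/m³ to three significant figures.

The peak of an instantaneous 1D plume sits at x = vt; there the Gaussian factor is 1 and C_max = M/(n_e·A·√(4πDt)), where n_e·A is the pore area the mass is dissolved in.
√(4πDt) = √(4π × 0.0305 × 41.7) = 3.998 m, so C_max = 0.588/(0.42 × 2.32 × 3.998) = 0.151 kg/m³.

0.151 kg/m³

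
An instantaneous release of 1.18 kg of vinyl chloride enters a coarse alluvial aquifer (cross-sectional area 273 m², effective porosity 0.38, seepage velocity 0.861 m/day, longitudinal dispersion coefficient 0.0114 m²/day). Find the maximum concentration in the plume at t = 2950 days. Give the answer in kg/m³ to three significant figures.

0.000553 kg/m³

The peak of an instantaneous 1D plume sits at x = vt; there the Gaussian factor is 1 and C_max = M/(n_e·A·√(4πDt)), where n_e·A is the pore area the mass is dissolved in.
√(4πDt) = √(4π × 0.0114 × 2950) = 20.56 m, so C_max = 1.18/(0.38 × 273 × 20.56) = 0.000553 kg/m³.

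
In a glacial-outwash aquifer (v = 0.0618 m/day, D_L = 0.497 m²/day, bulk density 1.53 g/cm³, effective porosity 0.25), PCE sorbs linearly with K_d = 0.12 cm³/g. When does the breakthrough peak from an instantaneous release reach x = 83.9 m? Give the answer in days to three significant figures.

Retardation factor R = 1 + ρ_b·K_d/n = 1 + 1.53 × 0.12/0.25 = 1.734.
Sorption retards both mechanisms: v_R = v/R = 0.03564 m/day, D_R = D/R = 0.2866 m²/day.
Peak time from v_R²t² + 2D_R t − x² = 0: t = (√(D_R² + v_R²x²) − D_R)/v_R².
√(D_R² + v_R²x²) = √(0.2866² + 0.03564² × 83.9²) = 3.004; v_R² = 0.001270.
t = (3.004 − 0.2866)/0.001270 = 2140 days.

2140 days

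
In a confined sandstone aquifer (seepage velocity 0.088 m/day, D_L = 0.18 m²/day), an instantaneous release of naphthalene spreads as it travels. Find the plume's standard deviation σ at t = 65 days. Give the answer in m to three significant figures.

Dispersive spreading gives a Gaussian with σ² = 2Dt; advection only shifts the center.
σ = √(2 × 0.18 × 65) = 4.84 m.

4.84 m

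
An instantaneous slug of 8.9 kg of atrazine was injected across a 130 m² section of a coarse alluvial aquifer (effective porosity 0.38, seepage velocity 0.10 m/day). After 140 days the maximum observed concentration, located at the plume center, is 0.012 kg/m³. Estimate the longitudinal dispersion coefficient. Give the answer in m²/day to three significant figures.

0.128 m²/day

At the plume center C_max = M/(n_e·A·√(4πDt)), so D = M²/(4πt·(n_e·A·C_max)²).
n_e·A·C_max = 0.38 × 130 × 0.012 = 0.5928 kg/m.
D = 8.9²/(4π × 140 × 0.5928²) = 0.128 m²/day.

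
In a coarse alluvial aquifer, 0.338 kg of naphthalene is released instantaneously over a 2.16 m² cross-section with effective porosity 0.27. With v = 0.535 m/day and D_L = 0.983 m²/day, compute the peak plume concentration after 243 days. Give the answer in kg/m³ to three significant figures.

The peak of an instantaneous 1D plume sits at x = vt; there the Gaussian factor is 1 and C_max = M/(n_e·A·√(4πDt)), where n_e·A is the pore area the mass is dissolved in.
√(4πDt) = √(4π × 0.983 × 243) = 54.79 m, so C_max = 0.338/(0.27 × 2.16 × 54.79) = 0.0106 kg/m³.

0.0106 kg/m³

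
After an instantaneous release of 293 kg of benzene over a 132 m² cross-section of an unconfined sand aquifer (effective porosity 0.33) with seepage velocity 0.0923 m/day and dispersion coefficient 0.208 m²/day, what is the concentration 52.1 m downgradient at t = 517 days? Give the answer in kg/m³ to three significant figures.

For an instantaneous plane source, C(x,t) = M/(n_e·A·√(4πDt)) · exp(−(x−vt)²/(4Dt)), with n_e·A the pore (flow) area.
Plume center vt = 0.0923 × 517 = 47.7191 m, so the well at 52.1 m is 4.3809 m downgradient of the peak.
√(4πDt) = 36.76 m, giving peak height M/(n_e·A·√(4πDt)) = 293/(0.33 × 132 × 36.76) = 0.1830 kg/m³.
(x−vt)²/(4Dt) = (4.3809)²/(4 × 0.208 × 517) = 0.04462; exp(−0.04462) = 0.9564.
C = 0.1830 × 0.9564 = 0.175 kg/m³.

0.175 kg/m³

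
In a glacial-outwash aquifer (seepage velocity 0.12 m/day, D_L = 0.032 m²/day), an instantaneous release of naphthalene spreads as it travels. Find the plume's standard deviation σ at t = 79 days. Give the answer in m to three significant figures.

Dispersive spreading gives a Gaussian with σ² = 2Dt; advection only shifts the center.
σ = √(2 × 0.032 × 79) = 2.25 m.

2.25 m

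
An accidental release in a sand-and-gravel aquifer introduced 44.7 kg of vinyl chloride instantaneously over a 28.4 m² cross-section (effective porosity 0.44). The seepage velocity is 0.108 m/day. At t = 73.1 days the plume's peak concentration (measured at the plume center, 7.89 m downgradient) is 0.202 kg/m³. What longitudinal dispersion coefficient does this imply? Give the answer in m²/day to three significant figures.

0.341 m²/day

At the plume center C_max = M/(n_e·A·√(4πDt)), so D = M²/(4πt·(n_e·A·C_max)²).
n_e·A·C_max = 0.44 × 28.4 × 0.202 = 2.524 kg/m.
D = 44.7²/(4π × 73.1 × 2.524²) = 0.341 m²/day.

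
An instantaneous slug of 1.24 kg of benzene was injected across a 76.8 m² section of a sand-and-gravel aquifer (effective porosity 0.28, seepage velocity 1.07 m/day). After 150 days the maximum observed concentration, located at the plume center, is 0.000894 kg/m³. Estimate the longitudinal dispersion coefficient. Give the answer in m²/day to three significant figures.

2.21 m²/day

At the plume center C_max = M/(n_e·A·√(4πDt)), so D = M²/(4πt·(n_e·A·C_max)²).
n_e·A·C_max = 0.28 × 76.8 × 0.000894 = 0.01922 kg/m.
D = 1.24²/(4π × 150 × 0.01922²) = 2.21 m²/day.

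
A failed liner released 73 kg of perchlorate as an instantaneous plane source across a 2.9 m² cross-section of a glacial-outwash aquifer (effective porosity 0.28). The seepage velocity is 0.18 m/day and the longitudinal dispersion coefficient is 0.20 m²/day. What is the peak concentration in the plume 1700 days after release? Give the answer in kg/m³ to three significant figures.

1.38 kg/m³

The peak of an instantaneous 1D plume sits at x = vt; there the Gaussian factor is 1 and C_max = M/(n_e·A·√(4πDt)), where n_e·A is the pore area the mass is dissolved in.
√(4πDt) = √(4π × 0.20 × 1700) = 65.36 m, so C_max = 73/(0.28 × 2.9 × 65.36) = 1.38 kg/m³.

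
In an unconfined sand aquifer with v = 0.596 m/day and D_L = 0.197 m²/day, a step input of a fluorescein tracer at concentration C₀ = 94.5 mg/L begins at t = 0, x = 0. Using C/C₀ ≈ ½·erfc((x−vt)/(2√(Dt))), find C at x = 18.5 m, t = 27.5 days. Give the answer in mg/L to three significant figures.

24.6 mg/L

For a continuous step input, C/C₀ ≈ ½·erfc((x−vt)/(2√(Dt))).
vt = 0.596 × 27.5 = 16.39 m and 2√(Dt) = 2√(0.197 × 27.5) = 4.655 m.
Argument (x−vt)/(2√(Dt)) = (18.5 − 16.39)/4.655 = 0.4533; ½·erfc(0.4533) = 0.2607.
C = 94.5 × 0.2607 = 24.6 mg/L.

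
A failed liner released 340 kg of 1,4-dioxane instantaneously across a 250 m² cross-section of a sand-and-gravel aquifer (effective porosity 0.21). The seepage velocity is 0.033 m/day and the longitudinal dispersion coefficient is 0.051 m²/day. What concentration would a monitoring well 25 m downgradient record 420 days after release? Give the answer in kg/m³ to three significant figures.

For an instantaneous plane source, C(x,t) = M/(n_e·A·√(4πDt)) · exp(−(x−vt)²/(4Dt)), with n_e·A the pore (flow) area.
Plume center vt = 0.033 × 420 = 13.86 m, so the well at 25 m is 11.14 m downgradient of the peak.
√(4πDt) = 16.41 m, giving peak height M/(n_e·A·√(4πDt)) = 340/(0.21 × 250 × 16.41) = 0.3946 kg/m³.
(x−vt)²/(4Dt) = (11.14)²/(4 × 0.051 × 420) = 1.448; exp(−1.448) = 0.2350.
C = 0.3946 × 0.2350 = 0.0927 kg/m³.

0.0927 kg/m³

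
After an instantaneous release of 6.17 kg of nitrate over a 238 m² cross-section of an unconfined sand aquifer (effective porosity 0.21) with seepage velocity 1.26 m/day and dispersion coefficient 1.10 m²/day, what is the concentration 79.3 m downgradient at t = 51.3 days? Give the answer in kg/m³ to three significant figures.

0.00179 kg/m³

For an instantaneous plane source, C(x,t) = M/(n_e·A·√(4πDt)) · exp(−(x−vt)²/(4Dt)), with n_e·A the pore (flow) area.
Plume center vt = 1.26 × 51.3 = 64.638 m, so the well at 79.3 m is 14.662 m downgradient of the peak.
√(4πDt) = 26.63 m, giving peak height M/(n_e·A·√(4πDt)) = 6.17/(0.21 × 238 × 26.63) = 0.004636 kg/m³.
(x−vt)²/(4Dt) = (14.662)²/(4 × 1.10 × 51.3) = 0.9524; exp(−0.9524) = 0.3858.
C = 0.004636 × 0.3858 = 0.00179 kg/m³.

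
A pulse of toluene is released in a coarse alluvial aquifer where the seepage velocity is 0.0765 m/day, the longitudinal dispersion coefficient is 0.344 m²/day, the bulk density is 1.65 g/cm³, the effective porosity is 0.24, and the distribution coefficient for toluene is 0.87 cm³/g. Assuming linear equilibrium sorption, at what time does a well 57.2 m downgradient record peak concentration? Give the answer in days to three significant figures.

4830 days

Retardation factor R = 1 + ρ_b·K_d/n = 1 + 1.65 × 0.87/0.24 = 6.981.
Sorption retards both mechanisms: v_R = v/R = 0.01096 m/day, D_R = D/R = 0.04928 m²/day.
Peak time from v_R²t² + 2D_R t − x² = 0: t = (√(D_R² + v_R²x²) − D_R)/v_R².
√(D_R² + v_R²x²) = √(0.04928² + 0.01096² × 57.2²) = 0.6288; v_R² = 0.0001201.
t = (0.6288 − 0.04928)/0.0001201 = 4830 days.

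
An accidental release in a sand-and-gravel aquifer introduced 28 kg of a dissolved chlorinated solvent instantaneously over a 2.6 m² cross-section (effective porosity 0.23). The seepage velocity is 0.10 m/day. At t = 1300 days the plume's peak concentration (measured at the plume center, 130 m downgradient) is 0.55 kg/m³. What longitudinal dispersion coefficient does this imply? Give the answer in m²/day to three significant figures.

At the plume center C_max = M/(n_e·A·√(4πDt)), so D = M²/(4πt·(n_e·A·C_max)²).
n_e·A·C_max = 0.23 × 2.6 × 0.55 = 0.3289 kg/m.
D = 28²/(4π × 1300 × 0.3289²) = 0.444 m²/day.

0.444 m²/day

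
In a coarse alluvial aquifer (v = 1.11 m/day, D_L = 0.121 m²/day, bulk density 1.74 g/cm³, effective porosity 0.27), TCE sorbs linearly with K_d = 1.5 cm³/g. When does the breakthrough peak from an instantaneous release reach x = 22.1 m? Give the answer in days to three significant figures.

Retardation factor R = 1 + ρ_b·K_d/n = 1 + 1.74 × 1.5/0.27 = 10.67.
Sorption retards both mechanisms: v_R = v/R = 0.1040 m/day, D_R = D/R = 0.01134 m²/day.
Peak time from v_R²t² + 2D_R t − x² = 0: t = (√(D_R² + v_R²x²) − D_R)/v_R².
√(D_R² + v_R²x²) = √(0.01134² + 0.1040² × 22.1²) = 2.298; v_R² = 0.01082.
t = (2.298 − 0.01134)/0.01082 = 211 days.

211 days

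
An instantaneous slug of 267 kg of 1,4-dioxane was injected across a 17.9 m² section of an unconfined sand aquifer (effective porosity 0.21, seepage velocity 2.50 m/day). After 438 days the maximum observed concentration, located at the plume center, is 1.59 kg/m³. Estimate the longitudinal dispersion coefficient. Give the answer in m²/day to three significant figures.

At the plume center C_max = M/(n_e·A·√(4πDt)), so D = M²/(4πt·(n_e·A·C_max)²).
n_e·A·C_max = 0.21 × 17.9 × 1.59 = 5.977 kg/m.
D = 267²/(4π × 438 × 5.977²) = 0.363 m²/day.

0.363 m²/day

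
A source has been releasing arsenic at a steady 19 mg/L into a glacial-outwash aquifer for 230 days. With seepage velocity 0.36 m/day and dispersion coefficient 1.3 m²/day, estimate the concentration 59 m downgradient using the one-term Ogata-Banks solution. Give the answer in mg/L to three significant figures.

15.9 mg/L

For a continuous step input, C/C₀ ≈ ½·erfc((x−vt)/(2√(Dt))).
vt = 0.36 × 230 = 82.8 m and 2√(Dt) = 2√(1.3 × 230) = 34.58 m.
Argument (x−vt)/(2√(Dt)) = (59 − 82.8)/34.58 = -0.6883; ½·erfc(-0.6883) = 0.8348.
C = 19 × 0.8348 = 15.9 mg/L.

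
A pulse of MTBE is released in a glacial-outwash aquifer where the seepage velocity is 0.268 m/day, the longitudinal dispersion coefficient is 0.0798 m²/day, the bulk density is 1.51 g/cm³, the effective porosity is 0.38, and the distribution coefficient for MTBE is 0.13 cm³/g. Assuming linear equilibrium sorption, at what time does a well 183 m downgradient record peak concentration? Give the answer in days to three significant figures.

1030 days

Retardation factor R = 1 + ρ_b·K_d/n = 1 + 1.51 × 0.13/0.38 = 1.517.
Sorption retards both mechanisms: v_R = v/R = 0.1767 m/day, D_R = D/R = 0.05260 m²/day.
Peak time from v_R²t² + 2D_R t − x² = 0: t = (√(D_R² + v_R²x²) − D_R)/v_R².
√(D_R² + v_R²x²) = √(0.05260² + 0.1767² × 183²) = 32.34; v_R² = 0.03122.
t = (32.34 − 0.05260)/0.03122 = 1030 days.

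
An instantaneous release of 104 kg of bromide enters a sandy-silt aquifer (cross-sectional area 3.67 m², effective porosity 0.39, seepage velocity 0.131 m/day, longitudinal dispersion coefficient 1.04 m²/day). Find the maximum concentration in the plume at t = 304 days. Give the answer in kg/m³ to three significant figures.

The peak of an instantaneous 1D plume sits at x = vt; there the Gaussian factor is 1 and C_max = M/(n_e·A·√(4πDt)), where n_e·A is the pore area the mass is dissolved in.
√(4πDt) = √(4π × 1.04 × 304) = 63.03 m, so C_max = 104/(0.39 × 3.67 × 63.03) = 1.15 kg/m³.

1.15 kg/m³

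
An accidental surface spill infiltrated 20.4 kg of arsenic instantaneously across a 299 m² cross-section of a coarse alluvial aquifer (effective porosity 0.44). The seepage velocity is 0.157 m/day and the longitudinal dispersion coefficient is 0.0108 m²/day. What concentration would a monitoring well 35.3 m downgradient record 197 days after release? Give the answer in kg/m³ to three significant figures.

0.00318 kg/m³

For an instantaneous plane source, C(x,t) = M/(n_e·A·√(4πDt)) · exp(−(x−vt)²/(4Dt)), with n_e·A the pore (flow) area.
Plume center vt = 0.157 × 197 = 30.929 m, so the well at 35.3 m is 4.371 m downgradient of the peak.
√(4πDt) = 5.171 m, giving peak height M/(n_e·A·√(4πDt)) = 20.4/(0.44 × 299 × 5.171) = 0.02999 kg/m³.
(x−vt)²/(4Dt) = (4.371)²/(4 × 0.0108 × 197) = 2.245; exp(−2.245) = 0.1059.
C = 0.02999 × 0.1059 = 0.00318 kg/m³.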